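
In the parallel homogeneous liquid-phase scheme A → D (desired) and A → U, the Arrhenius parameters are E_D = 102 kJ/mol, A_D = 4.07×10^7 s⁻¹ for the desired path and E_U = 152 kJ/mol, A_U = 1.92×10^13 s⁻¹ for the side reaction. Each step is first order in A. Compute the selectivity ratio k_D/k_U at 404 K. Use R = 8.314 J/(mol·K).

6.18

Since both paths have the same order in A, the concentration cancels and S_{D/U} = k_D/k_U = (A_D/A_U)·exp[(E_U−E_D)/(RT)].
(E_U−E_D)/(RT) = (152−102)×10³/(8.314×404) = 50000/3359 = 14.89.
k_D/k_U = (4.07×10^7/1.92×10^13)·exp(14.89) = 2.120×10^-6 × 2.917×10^6 = 6.18.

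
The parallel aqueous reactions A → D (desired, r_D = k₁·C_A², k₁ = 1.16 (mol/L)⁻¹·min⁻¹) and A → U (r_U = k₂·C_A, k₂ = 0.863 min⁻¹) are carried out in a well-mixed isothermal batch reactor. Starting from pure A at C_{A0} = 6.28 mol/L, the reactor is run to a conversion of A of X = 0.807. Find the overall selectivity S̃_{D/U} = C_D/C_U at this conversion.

4.33

C_A = C_{A0}(1−X) = 1.212 mol/L.
Along a PFR/batch, dC_U/dC_A = −r_U/(r_D+r_U) = −k₂/(k₂+k₁·C_A).
Integrating from C_{A0} to C_A: C_U = (0.863/1.16)·ln[(0.863+1.16·6.28)/(0.863+1.16·1.21)] = 0.7440·ln(8.148/2.269) = 0.9511 mol/L.
Then C_D = (C_{A0}−C_A) − C_U = 5.068 − 0.9511 = 4.117 mol/L.
S̃_{D/U} = C_D/C_U = 4.117/0.9511 = 4.33.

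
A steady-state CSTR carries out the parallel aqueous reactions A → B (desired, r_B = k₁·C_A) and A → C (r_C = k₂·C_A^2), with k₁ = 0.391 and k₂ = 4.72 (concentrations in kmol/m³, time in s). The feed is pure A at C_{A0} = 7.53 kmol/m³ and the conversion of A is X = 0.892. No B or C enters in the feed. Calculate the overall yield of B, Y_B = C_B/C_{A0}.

Exit C_A = C_{A0}(1−X) = 7.53×0.108 = 0.8132 kmol/m³.
A CSTR operates uniformly at the exit composition, giving r_B = 0.3180 and r_C = 3.122 (each k·C_A^n at C_A = 0.8132).
Fraction of consumed A going to B: r_B/(r_B+r_C) = 0.09245.
C_B = 0.09245·C_{A0}·X = 0.09245×7.53×0.892 = 0.621 kmol/m³; Y_B = C_B/C_{A0} = 0.0825.

0.0825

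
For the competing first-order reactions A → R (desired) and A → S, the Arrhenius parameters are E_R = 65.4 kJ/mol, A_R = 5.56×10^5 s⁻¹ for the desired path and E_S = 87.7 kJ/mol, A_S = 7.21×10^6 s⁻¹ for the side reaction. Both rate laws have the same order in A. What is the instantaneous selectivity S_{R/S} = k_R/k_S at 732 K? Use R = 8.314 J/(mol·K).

3.01

k_R/k_S = (A_R/A_S)·exp[−(E_R−E_S)/(RT)] = (A_R/A_S)·exp[(E_S−E_R)/(RT)].
(E_S−E_R)/(RT) = (87.7−65.4)×10³/(8.314×732) = 22300/6086 = 3.664.
k_R/k_S = (5.56×10^5/7.21×10^6)·exp(3.664) = 0.07712 × 39.03 = 3.01.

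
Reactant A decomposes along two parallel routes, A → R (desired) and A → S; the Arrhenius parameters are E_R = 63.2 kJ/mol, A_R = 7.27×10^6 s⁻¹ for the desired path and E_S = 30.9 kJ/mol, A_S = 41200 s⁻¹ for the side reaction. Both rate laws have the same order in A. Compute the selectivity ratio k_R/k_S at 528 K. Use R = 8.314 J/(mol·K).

With equal orders, S_{R/S} = k_R/k_S = (A_R/A_S)·exp[(E_S−E_R)/(RT)].
(E_S−E_R)/(RT) = (30.9−63.2)×10³/(8.314×528) = -32300/4390 = -7.358.
k_R/k_S = (7.27×10^6/41200)·exp(-7.358) = 176.5 × 6.375×10^-4 = 0.112.

0.112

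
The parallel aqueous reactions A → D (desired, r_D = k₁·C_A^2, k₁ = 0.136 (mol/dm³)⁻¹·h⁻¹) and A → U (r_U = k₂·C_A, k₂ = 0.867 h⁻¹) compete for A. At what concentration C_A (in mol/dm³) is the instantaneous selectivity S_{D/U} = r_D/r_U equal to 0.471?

3.00 mol/dm³

S_{D/U} = (k₁/k₂)·C_A ⇒ C_A = S·k₂/k₁.
= 0.471×0.867/0.136 = 3.00 mol/dm³.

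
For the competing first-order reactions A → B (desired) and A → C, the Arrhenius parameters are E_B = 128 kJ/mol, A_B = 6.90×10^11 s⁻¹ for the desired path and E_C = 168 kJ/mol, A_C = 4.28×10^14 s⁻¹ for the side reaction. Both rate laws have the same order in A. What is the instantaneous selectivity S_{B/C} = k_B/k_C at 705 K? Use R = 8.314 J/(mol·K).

k_B/k_C = (A_B/A_C)·exp[−(E_B−E_C)/(RT)] = (A_B/A_C)·exp[(E_C−E_B)/(RT)].
(E_C−E_B)/(RT) = (168−128)×10³/(8.314×705) = 40000/5861 = 6.824.
k_B/k_C = (6.90×10^11/4.28×10^14)·exp(6.824) = 0.001612 × 920.0 = 1.48.
Since E_B < E_C, lowering the temperature improves selectivity toward B.

1.48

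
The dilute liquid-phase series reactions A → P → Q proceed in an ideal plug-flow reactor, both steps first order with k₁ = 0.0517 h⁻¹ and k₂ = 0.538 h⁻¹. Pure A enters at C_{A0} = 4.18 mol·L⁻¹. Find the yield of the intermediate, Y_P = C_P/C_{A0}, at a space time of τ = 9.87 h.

0.0633

Solving the coupled first-order balances gives C_P(τ) = [k₁/(k₂−k₁)]·C_{A0}·(e^(−k₁τ) − e^(−k₂τ)).
e^(−k₁τ) = e^(−0.0517×9.87) = e^(−0.5103) = 0.6003; e^(−k₂τ) = e^(−5.310) = 0.004942.
C_P = 0.0517×4.18/(0.538−0.0517) × (0.6003−0.004942) = 0.4444×0.5954 = 0.2646 mol·L⁻¹.
Y_P = C_P/C_{A0} = 0.2646/4.18 = 0.0633.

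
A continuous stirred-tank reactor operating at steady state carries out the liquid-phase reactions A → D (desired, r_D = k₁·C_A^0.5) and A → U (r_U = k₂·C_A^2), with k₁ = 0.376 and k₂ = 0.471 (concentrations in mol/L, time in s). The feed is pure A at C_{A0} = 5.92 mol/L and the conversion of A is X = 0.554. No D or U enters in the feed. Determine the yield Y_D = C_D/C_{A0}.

Exit C_A = C_{A0}(1−X) = 5.92×0.446 = 2.640 mol/L.
A CSTR operates uniformly at the exit composition, giving r_D = 0.6110 and r_U = 3.283 (each k·C_A^n at C_A = 2.640).
Fraction of consumed A going to D: r_D/(r_D+r_U) = 0.1569.
C_D = 0.1569·C_{A0}·X = 0.1569×5.92×0.554 = 0.515 mol/L; Y_D = C_D/C_{A0} = 0.0869.

0.0869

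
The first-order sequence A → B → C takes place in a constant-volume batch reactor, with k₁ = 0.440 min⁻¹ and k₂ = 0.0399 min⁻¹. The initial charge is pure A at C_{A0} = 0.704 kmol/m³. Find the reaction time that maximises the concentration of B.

6.00 min

Setting dC_B/dt = 0 gives t_opt = ln(k₂/k₁)/(k₂−k₁).
= ln(0.0399/0.440)/(0.0399−0.440) = ln(0.09068)/-0.4001 = -2.400/-0.4001 = 6.00 min.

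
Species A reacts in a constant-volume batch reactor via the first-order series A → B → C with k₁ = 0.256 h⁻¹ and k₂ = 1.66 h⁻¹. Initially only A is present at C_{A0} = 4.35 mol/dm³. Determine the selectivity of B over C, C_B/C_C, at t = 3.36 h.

The intermediate concentration in a first-order A→B→C sequence is C_B = k₁C_{A0}(e^(−k₁t) − e^(−k₂t))/(k₂−k₁).
e^(−k₁t) = e^(−0.256×3.36) = e^(−0.8602) = 0.4231; e^(−k₂t) = e^(−5.578) = 0.003782.
C_B = 0.256×4.35/(1.66−0.256) × (0.4231−0.003782) = 0.7932×0.4193 = 0.3326 mol/dm³.
C_A = C_{A0}e^(−k₁t) = 1.840 mol/dm³, so C_C = C_{A0}−C_A−C_B = 2.177 mol/dm³; C_B/C_C = 0.153.

0.153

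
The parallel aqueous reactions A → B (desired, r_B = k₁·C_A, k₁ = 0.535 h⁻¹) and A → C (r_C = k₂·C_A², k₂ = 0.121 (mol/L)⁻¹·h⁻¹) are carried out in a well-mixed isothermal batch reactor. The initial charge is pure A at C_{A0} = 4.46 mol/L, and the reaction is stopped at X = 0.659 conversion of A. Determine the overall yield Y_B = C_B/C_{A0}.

0.398

C_A = C_{A0}(1−X) = 1.521 mol/L.
Along a PFR/batch, dC_B/dC_A = −r_B/(r_B+r_C) = −k₁/(k₁+k₂·C_A).
Integrating from C_{A0} to C_A: C_B = (0.535/0.121)·ln[(0.535+0.121·4.46)/(0.535+0.121·1.52)] = 4.421·ln(1.075/0.7190) = 1.777 mol/L.
Y_B = C_B/C_{A0} = 1.777/4.46 = 0.398.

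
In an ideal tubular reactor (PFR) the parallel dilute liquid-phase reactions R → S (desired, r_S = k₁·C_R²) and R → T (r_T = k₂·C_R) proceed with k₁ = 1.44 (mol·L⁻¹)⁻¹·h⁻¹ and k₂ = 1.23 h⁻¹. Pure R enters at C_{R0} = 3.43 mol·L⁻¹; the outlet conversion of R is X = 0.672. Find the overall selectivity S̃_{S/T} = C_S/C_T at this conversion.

2.49

C_R = C_{R0}(1−X) = 1.125 mol·L⁻¹.
Along a PFR/batch, dC_T/dC_R = −r_T/(r_S+r_T) = −k₂/(k₂+k₁·C_R).
Integrating from C_{R0} to C_R: C_T = (1.23/1.44)·ln[(1.23+1.44·3.43)/(1.23+1.44·1.13)] = 0.8542·ln(6.169/2.850) = 0.6596 mol·L⁻¹.
Then C_S = (C_{R0}−C_R) − C_T = 2.305 − 0.6596 = 1.645 mol·L⁻¹.
S̃_{S/T} = C_S/C_T = 1.645/0.6596 = 2.49.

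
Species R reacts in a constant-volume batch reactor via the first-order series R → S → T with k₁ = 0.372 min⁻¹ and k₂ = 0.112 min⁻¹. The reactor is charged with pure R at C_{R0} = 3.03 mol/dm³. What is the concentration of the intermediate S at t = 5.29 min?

The intermediate concentration in a first-order A→B→C sequence is C_S = k₁C_{R0}(e^(−k₁t) − e^(−k₂t))/(k₂−k₁).
e^(−k₁t) = e^(−0.372×5.29) = e^(−1.968) = 0.1398; e^(−k₂t) = e^(−0.5925) = 0.5530.
C_S = 0.372×3.03/(0.112−0.372) × (0.1398−0.5530) = (-4.335)×(-0.4132) = 1.791 mol/dm³.

1.79 mol/dm³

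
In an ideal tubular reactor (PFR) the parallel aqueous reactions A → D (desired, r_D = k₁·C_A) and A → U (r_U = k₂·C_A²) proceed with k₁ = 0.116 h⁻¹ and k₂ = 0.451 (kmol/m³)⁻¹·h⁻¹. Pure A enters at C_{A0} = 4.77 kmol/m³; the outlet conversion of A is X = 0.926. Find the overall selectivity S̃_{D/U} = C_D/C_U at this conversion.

C_A = C_{A0}(1−X) = 0.3530 kmol/m³.
Along a PFR/batch, dC_D/dC_A = −r_D/(r_D+r_U) = −k₁/(k₁+k₂·C_A).
Integrating from C_{A0} to C_A: C_D = (0.116/0.451)·ln[(0.116+0.451·4.77)/(0.116+0.451·0.353)] = 0.2572·ln(2.267/0.2752) = 0.5424 kmol/m³.
C_U = (C_{A0}−C_A)−C_D = 3.875 kmol/m³; S̃_{D/U} = 0.5424/3.875 = 0.140.

0.140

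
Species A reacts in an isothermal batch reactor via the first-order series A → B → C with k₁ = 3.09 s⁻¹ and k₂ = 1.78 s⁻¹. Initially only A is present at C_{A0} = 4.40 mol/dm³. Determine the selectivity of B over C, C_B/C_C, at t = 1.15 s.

0.323

Solving the coupled first-order balances gives C_B(t) = [k₁/(k₂−k₁)]·C_{A0}·(e^(−k₁t) − e^(−k₂t)).
e^(−k₁t) = e^(−3.09×1.15) = e^(−3.553) = 0.02862; e^(−k₂t) = e^(−2.047) = 0.1291.
C_B = 3.09×4.40/(1.78−3.09) × (0.02862−0.1291) = (-10.38)×(-0.1005) = 1.043 mol/dm³.
C_A = C_{A0}e^(−k₁t) = 0.1259 mol/dm³, so C_C = C_{A0}−C_A−C_B = 3.231 mol/dm³; C_B/C_C = 0.323.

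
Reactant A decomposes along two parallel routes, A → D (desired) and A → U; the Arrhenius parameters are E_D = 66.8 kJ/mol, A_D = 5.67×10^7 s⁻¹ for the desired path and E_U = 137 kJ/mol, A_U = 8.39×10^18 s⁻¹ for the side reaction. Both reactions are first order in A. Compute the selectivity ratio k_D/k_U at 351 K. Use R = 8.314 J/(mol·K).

0.189

k_D/k_U = (A_D/A_U)·exp[−(E_D−E_U)/(RT)] = (A_D/A_U)·exp[(E_U−E_D)/(RT)].
(E_U−E_D)/(RT) = (137−66.8)×10³/(8.314×351) = 70200/2918 = 24.06.
k_D/k_U = (5.67×10^7/8.39×10^18)·exp(24.06) = 6.758×10^-12 × 2.801×10^10 = 0.189.
Since E_D < E_U, lowering the temperature improves selectivity toward D.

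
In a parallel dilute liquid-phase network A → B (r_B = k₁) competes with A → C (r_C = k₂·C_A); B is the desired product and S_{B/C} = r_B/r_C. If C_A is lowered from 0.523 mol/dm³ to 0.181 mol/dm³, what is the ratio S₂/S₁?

S_{B/C} = (k₁/k₂)·C_A⁻¹, so S₂/S₁ = (C_{A,2}/C_{A,1})⁻¹.
= 0.523/0.181 = 2.89.
Selectivity toward B rises as C_A falls — low-concentration operation is favoured.

2.89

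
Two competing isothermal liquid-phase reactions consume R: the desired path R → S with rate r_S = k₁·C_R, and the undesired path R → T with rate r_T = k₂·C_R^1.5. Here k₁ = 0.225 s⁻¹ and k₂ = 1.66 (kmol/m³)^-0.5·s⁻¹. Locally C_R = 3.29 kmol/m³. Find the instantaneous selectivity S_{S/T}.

0.0747

S_{S/T} = r_S/r_T = (k₁·C_R)/(k₂·C_R^1.5) = (k₁/k₂)·C_R^-0.5.
= (0.225×3.290) / (1.66×3.290^1.5) = 0.7403/9.906 = 0.0747.
The undesired path is higher order in R, so low C_R (CSTR or dilute feed) favours S.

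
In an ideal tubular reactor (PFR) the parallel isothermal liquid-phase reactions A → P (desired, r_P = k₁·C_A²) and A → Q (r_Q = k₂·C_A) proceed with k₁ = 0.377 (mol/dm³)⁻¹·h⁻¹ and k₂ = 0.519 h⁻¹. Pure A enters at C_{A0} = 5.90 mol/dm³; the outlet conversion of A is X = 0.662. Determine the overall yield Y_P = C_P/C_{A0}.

C_A = C_{A0}(1−X) = 1.994 mol/dm³.
Along a PFR/batch, dC_Q/dC_A = −r_Q/(r_P+r_Q) = −k₂/(k₂+k₁·C_A).
Integrating from C_{A0} to C_A: C_Q = (0.519/0.377)·ln[(0.519+0.377·5.90)/(0.519+0.377·1.99)] = 1.377·ln(2.743/1.271) = 1.059 mol/dm³.
Then C_P = (C_{A0}−C_A) − C_Q = 3.906 − 1.059 = 2.846 mol/dm³.
Y_P = C_P/C_{A0} = 2.846/5.90 = 0.482.

0.482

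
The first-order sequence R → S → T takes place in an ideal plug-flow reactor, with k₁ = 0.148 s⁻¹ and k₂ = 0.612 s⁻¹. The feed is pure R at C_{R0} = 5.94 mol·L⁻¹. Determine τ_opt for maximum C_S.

The intermediate peaks when r₁ = r₂, i.e. k₁e^(−k₁τ) = k₂e^(−k₂τ), giving τ_opt = ln(k₂/k₁)/(k₂−k₁).
= ln(0.612/0.148)/(0.612−0.148) = ln(4.135)/0.4640 = 1.420/0.4640 = 3.06 s.

3.06 s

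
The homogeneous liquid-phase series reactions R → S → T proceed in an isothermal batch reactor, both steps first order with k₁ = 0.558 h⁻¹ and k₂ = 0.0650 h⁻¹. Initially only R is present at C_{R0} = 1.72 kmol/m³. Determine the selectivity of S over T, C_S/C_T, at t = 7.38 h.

2.26

Solving the coupled first-order balances gives C_S(t) = [k₁/(k₂−k₁)]·C_{R0}·(e^(−k₁t) − e^(−k₂t)).
e^(−k₁t) = e^(−0.558×7.38) = e^(−4.118) = 0.01628; e^(−k₂t) = e^(−0.4797) = 0.6190.
C_S = 0.558×1.72/(0.0650−0.558) × (0.01628−0.6190) = (-1.947)×(-0.6027) = 1.173 kmol/m³.
C_R = C_{R0}e^(−k₁t) = 0.02800 kmol/m³, so C_T = C_{R0}−C_R−C_S = 0.5187 kmol/m³; C_S/C_T = 2.26.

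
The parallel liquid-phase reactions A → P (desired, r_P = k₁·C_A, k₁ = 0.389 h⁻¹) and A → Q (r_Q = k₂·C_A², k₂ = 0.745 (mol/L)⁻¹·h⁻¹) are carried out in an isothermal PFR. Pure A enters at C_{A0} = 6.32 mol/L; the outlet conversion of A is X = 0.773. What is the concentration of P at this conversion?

0.654 mol/L

C_A = C_{A0}(1−X) = 1.435 mol/L.
Along a PFR/batch, dC_P/dC_A = −r_P/(r_P+r_Q) = −k₁/(k₁+k₂·C_A).
Integrating from C_{A0} to C_A: C_P = (0.389/0.745)·ln[(0.389+0.745·6.32)/(0.389+0.745·1.43)] = 0.5221·ln(5.097/1.458) = 0.6536 mol/L.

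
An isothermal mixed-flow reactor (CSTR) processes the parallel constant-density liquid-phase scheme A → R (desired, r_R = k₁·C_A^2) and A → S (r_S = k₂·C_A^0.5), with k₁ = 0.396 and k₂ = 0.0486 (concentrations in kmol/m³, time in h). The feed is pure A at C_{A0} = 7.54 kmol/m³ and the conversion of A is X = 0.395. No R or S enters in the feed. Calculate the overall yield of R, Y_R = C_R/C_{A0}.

Exit C_A = C_{A0}(1−X) = 7.54×0.605 = 4.562 kmol/m³.
Rates in a CSTR are evaluated at the outlet concentration: r_R = 0.396×4.562^2 = 8.240, r_S = 0.0486×4.562^0.5 = 0.1038.
Fraction of consumed A going to R: r_R/(r_R+r_S) = 0.9876.
C_R = 0.9876·C_{A0}·X = 0.9876×7.54×0.395 = 2.94 kmol/m³; Y_R = C_R/C_{A0} = 0.390.

0.390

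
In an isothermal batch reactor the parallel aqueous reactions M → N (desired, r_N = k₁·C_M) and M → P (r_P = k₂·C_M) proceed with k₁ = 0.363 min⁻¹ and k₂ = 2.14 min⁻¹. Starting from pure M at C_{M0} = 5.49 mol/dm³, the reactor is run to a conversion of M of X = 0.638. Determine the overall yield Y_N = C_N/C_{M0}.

0.0925

C_M = C_{M0}(1−X) = 1.987 mol/dm³.
Both paths are first order in M, so the instantaneous fraction to N is constant: dC_N/d(−C_M) = k₁/(k₁+k₂) = 0.1450.
C_N = 0.1450·(C_{M0}−C_M) = 0.1450×3.503 = 0.508 mol/dm³.
Y_N = C_N/C_{M0} = 0.5080/5.49 = 0.0925.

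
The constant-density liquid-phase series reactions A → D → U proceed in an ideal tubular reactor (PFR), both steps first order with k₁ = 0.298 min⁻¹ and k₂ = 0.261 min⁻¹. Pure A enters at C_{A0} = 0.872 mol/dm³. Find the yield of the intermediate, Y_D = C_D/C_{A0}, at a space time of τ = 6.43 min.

0.318

For first-order series with pure A initially, C_D(τ) = k₁C_{A0}/(k₂−k₁)·(e^(−k₁τ) − e^(−k₂τ)).
e^(−k₁τ) = e^(−0.298×6.43) = e^(−1.916) = 0.1472; e^(−k₂τ) = e^(−1.678) = 0.1867.
C_D = 0.298×0.872/(0.261−0.298) × (0.1472−0.1867) = (-7.023)×(-0.03953) = 0.2776 mol/dm³.
Y_D = C_D/C_{A0} = 0.2776/0.872 = 0.318.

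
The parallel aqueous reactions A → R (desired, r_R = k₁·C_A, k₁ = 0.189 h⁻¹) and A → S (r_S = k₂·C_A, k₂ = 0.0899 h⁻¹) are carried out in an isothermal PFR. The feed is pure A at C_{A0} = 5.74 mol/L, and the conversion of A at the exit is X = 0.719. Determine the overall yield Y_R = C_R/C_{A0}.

C_A = C_{A0}(1−X) = 1.613 mol/L.
Both paths are first order in A, so the instantaneous fraction to R is constant: dC_R/d(−C_A) = k₁/(k₁+k₂) = 0.6777.
C_R = 0.6777·(C_{A0}−C_A) = 0.6777×4.127 = 2.80 mol/L.
Y_R = C_R/C_{A0} = 2.797/5.74 = 0.487.

0.487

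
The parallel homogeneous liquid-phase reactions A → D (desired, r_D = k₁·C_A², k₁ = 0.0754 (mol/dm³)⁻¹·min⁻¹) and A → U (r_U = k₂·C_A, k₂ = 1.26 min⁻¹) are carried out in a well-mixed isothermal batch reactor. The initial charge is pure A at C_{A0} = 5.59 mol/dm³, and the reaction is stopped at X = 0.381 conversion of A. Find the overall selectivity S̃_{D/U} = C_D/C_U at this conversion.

0.270

C_A = C_{A0}(1−X) = 3.460 mol/dm³.
Along a PFR/batch, dC_U/dC_A = −r_U/(r_D+r_U) = −k₂/(k₂+k₁·C_A).
Integrating from C_{A0} to C_A: C_U = (1.26/0.0754)·ln[(1.26+0.0754·5.59)/(1.26+0.0754·3.46)] = 16.71·ln(1.681/1.521) = 1.677 mol/dm³.
Then C_D = (C_{A0}−C_A) − C_U = 2.130 − 1.677 = 0.4524 mol/dm³.
S̃_{D/U} = C_D/C_U = 0.4524/1.677 = 0.270.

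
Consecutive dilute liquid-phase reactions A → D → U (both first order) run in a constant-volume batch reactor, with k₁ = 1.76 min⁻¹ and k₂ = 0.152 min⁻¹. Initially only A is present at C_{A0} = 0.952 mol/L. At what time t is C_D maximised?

1.52 min

Setting dC_D/dt = 0 gives t_opt = ln(k₂/k₁)/(k₂−k₁).
= ln(0.152/1.76)/(0.152−1.76) = ln(0.08636)/-1.608 = -2.449/-1.608 = 1.52 min.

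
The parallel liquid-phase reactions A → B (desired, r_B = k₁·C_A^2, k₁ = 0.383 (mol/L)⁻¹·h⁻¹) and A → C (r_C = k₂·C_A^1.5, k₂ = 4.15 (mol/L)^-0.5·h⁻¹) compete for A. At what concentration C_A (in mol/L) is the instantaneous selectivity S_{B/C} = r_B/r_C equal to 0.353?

14.6 mol/L

S_{B/C} = (k₁/k₂)·C_A^0.5 ⇒ C_A = (S·k₂/k₁)^(2).
= (0.353×4.15/0.383)^(2) = (3.825)^(2) = 14.6 mol/L.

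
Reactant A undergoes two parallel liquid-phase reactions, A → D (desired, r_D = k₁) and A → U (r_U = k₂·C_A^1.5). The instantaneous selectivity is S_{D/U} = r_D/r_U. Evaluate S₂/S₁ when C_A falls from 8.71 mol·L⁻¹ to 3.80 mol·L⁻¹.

3.47

S_{D/U} = (k₁/k₂)·C_A^-1.5, so S₂/S₁ = (C_{A,2}/C_{A,1})^-1.5.
= (3.80/8.71)^(-1.5) = (0.4363)^(-1.5) = 3.47.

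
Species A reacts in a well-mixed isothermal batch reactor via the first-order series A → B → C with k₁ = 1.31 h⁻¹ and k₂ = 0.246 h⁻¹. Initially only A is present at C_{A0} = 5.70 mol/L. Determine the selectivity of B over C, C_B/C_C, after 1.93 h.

Solving the coupled first-order balances gives C_B(t) = [k₁/(k₂−k₁)]·C_{A0}·(e^(−k₁t) − e^(−k₂t)).
e^(−k₁t) = e^(−1.31×1.93) = e^(−2.528) = 0.07979; e^(−k₂t) = e^(−0.4748) = 0.6220.
C_B = 1.31×5.70/(0.246−1.31) × (0.07979−0.6220) = (-7.018)×(-0.5422) = 3.805 mol/L.
C_A = C_{A0}e^(−k₁t) = 0.4548 mol/L, so C_C = C_{A0}−C_A−C_B = 1.440 mol/L; C_B/C_C = 2.64.

2.64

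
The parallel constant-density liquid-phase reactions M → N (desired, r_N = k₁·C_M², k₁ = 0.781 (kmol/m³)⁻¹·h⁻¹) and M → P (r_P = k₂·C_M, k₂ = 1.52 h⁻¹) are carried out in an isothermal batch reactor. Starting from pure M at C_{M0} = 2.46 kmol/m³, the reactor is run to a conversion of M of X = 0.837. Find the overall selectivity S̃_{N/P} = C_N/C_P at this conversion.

0.680

C_M = C_{M0}(1−X) = 0.4010 kmol/m³.
Along a PFR/batch, dC_P/dC_M = −r_P/(r_N+r_P) = −k₂/(k₂+k₁·C_M).
Integrating from C_{M0} to C_M: C_P = (1.52/0.781)·ln[(1.52+0.781·2.46)/(1.52+0.781·0.401)] = 1.946·ln(3.441/1.833) = 1.226 kmol/m³.
Then C_N = (C_{M0}−C_M) − C_P = 2.059 − 1.226 = 0.8333 kmol/m³.
S̃_{N/P} = C_N/C_P = 0.8333/1.226 = 0.680.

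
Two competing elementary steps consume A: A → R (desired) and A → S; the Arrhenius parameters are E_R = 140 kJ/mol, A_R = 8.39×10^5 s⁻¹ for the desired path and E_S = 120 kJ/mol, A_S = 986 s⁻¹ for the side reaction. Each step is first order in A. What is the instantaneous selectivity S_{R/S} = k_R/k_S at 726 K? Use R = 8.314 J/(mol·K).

31.0

Since both paths have the same order in A, the concentration cancels and S_{R/S} = k_R/k_S = (A_R/A_S)·exp[(E_S−E_R)/(RT)].
(E_S−E_R)/(RT) = (120−140)×10³/(8.314×726) = -20000/6036 = -3.313.
k_R/k_S = (8.39×10^5/986)·exp(-3.313) = 850.9 × 0.03639 = 31.0.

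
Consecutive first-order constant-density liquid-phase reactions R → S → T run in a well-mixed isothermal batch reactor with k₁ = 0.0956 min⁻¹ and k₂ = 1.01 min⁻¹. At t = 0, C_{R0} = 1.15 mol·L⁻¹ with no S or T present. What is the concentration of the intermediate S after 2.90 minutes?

0.0847 mol·L⁻¹

For first-order series with pure R initially, C_S(t) = k₁C_{R0}/(k₂−k₁)·(e^(−k₁t) − e^(−k₂t)).
e^(−k₁t) = e^(−0.0956×2.90) = e^(−0.2772) = 0.7579; e^(−k₂t) = e^(−2.929) = 0.05345.
C_S = 0.0956×1.15/(1.01−0.0956) × (0.7579−0.05345) = 0.1202×0.7044 = 0.08469 mol·L⁻¹.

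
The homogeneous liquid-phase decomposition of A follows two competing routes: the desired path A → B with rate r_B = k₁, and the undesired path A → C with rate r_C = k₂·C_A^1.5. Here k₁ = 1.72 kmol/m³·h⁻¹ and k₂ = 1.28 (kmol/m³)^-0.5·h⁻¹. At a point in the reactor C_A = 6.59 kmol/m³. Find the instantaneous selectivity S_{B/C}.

0.0794

S_{B/C} = r_B/r_C = (k₁)/(k₂·C_A^1.5) = (k₁/k₂)·C_A^-1.5.
= (1.72) / (1.28×6.590^1.5) = 1.720/21.65 = 0.0794.
The undesired path is higher order in A, so low C_A (CSTR or dilute feed) favours B.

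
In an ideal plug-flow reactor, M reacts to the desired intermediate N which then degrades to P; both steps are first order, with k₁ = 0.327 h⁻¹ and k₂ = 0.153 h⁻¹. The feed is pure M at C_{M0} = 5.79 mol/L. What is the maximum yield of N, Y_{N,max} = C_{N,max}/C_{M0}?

0.513

For a first-order series the maximum intermediate yield is C_{N,max}/C_{M0} = (k₁/k₂)^[k₂/(k₂−k₁)].
= (0.327/0.153)^(0.153/(0.153−0.327)) = (2.137)^(-0.8793) = 0.5128.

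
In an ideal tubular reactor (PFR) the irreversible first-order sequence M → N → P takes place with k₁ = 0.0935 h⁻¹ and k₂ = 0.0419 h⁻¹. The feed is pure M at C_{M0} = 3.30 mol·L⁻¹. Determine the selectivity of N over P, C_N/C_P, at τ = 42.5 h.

For first-order series with pure M initially, C_N(τ) = k₁C_{M0}/(k₂−k₁)·(e^(−k₁τ) − e^(−k₂τ)).
e^(−k₁τ) = e^(−0.0935×42.5) = e^(−3.974) = 0.01880; e^(−k₂τ) = e^(−1.781) = 0.1685.
C_N = 0.0935×3.30/(0.0419−0.0935) × (0.01880−0.1685) = (-5.980)×(-0.1497) = 0.8952 mol·L⁻¹.
C_M = C_{M0}e^(−k₁τ) = 0.06205 mol·L⁻¹, so C_P = C_{M0}−C_M−C_N = 2.343 mol·L⁻¹; C_N/C_P = 0.382.

0.382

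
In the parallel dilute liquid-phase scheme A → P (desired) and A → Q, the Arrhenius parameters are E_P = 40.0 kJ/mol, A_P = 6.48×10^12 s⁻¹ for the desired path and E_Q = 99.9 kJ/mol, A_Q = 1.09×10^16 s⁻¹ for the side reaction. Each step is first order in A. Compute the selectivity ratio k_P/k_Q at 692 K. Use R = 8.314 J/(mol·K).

19.8

k_P/k_Q = (A_P/A_Q)·exp[−(E_P−E_Q)/(RT)] = (A_P/A_Q)·exp[(E_Q−E_P)/(RT)].
(E_Q−E_P)/(RT) = (99.9−40.0)×10³/(8.314×692) = 59900/5753 = 10.41.
k_P/k_Q = (6.48×10^12/1.09×10^16)·exp(10.41) = 5.945×10^-4 × 33238 = 19.8.
Since E_P < E_Q, lowering the temperature improves selectivity toward P.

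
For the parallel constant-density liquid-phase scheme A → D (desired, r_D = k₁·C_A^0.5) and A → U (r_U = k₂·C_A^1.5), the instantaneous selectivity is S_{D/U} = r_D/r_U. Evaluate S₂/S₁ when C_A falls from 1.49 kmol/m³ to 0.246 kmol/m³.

6.06

S_{D/U} = (k₁/k₂)·C_A⁻¹, so S₂/S₁ = (C_{A,2}/C_{A,1})⁻¹.
= 1.49/0.246 = 6.06.
Selectivity toward D rises as C_A falls — low-concentration operation is favoured.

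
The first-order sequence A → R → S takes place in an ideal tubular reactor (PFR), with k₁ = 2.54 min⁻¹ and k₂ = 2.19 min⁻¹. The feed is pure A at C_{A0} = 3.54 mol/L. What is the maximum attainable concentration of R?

Evaluating C_R at τ_opt = ln(k₂/k₁)/(k₂−k₁) gives C_{R,max}/C_{A0} = (k₁/k₂)^[k₂/(k₂−k₁)].
= (2.54/2.19)^(2.19/(2.19−2.54)) = (1.160)^(-6.257) = 0.3955.
C_{R,max} = 0.3955×3.54 = 1.40 mol/L.

1.40 mol/L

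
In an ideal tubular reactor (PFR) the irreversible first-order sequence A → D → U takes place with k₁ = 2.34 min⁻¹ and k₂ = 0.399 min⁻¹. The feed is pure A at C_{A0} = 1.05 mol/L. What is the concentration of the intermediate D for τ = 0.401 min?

0.583 mol/L

Solving the coupled first-order balances gives C_D(τ) = [k₁/(k₂−k₁)]·C_{A0}·(e^(−k₁τ) − e^(−k₂τ)).
e^(−k₁τ) = e^(−2.34×0.401) = e^(−0.9383) = 0.3913; e^(−k₂τ) = e^(−0.1600) = 0.8521.
C_D = 2.34×1.05/(0.399−2.34) × (0.3913−0.8521) = (-1.266)×(-0.4609) = 0.5834 mol/L.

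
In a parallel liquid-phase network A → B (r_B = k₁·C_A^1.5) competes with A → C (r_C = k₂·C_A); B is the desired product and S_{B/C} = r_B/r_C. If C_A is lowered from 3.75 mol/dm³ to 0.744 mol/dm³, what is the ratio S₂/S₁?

S_{B/C} = (k₁/k₂)·C_A^0.5, so S₂/S₁ = (C_{A,2}/C_{A,1})^0.5.
= (0.744/3.75)^0.5 = (0.1984)^0.5 = 0.445.
Selectivity toward B falls as C_A falls — high-concentration operation is favoured.

0.445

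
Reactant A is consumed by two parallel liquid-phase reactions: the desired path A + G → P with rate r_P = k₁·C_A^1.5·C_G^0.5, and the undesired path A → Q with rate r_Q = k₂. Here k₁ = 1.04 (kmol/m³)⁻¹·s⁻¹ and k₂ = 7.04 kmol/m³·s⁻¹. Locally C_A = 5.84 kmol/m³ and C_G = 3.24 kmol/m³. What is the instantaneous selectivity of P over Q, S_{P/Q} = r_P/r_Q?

S_{P/Q} = r_P/r_Q = (k₁·C_A^1.5·C_G^0.5)/(k₂) = (k₁/k₂)·C_A^1.5·C_G^0.5.
= (1.04×5.840^1.5×3.240^0.5) / (7.04) = 26.42/7.040 = 3.75.
Since the desired path is higher order in A, keeping C_A high (PFR or concentrated feed) favours P.

3.75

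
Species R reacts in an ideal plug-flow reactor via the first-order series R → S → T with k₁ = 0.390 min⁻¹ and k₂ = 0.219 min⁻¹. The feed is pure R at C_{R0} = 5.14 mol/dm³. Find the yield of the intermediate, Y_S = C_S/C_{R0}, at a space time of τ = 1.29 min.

Solving the coupled first-order balances gives C_S(τ) = [k₁/(k₂−k₁)]·C_{R0}·(e^(−k₁τ) − e^(−k₂τ)).
e^(−k₁τ) = e^(−0.390×1.29) = e^(−0.5031) = 0.6047; e^(−k₂τ) = e^(−0.2825) = 0.7539.
C_S = 0.390×5.14/(0.219−0.390) × (0.6047−0.7539) = (-11.72)×(-0.1492) = 1.749 mol/dm³.
Y_S = C_S/C_{R0} = 1.749/5.14 = 0.340.

0.340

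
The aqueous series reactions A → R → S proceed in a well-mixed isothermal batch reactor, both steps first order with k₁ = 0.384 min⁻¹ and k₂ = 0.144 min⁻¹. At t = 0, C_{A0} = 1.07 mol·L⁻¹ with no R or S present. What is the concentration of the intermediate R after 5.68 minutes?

0.562 mol·L⁻¹

Solving the coupled first-order balances gives C_R(t) = [k₁/(k₂−k₁)]·C_{A0}·(e^(−k₁t) − e^(−k₂t)).
e^(−k₁t) = e^(−0.384×5.68) = e^(−2.181) = 0.1129; e^(−k₂t) = e^(−0.8179) = 0.4413.
C_R = 0.384×1.07/(0.144−0.384) × (0.1129−0.4413) = (-1.712)×(-0.3284) = 0.5623 mol·L⁻¹.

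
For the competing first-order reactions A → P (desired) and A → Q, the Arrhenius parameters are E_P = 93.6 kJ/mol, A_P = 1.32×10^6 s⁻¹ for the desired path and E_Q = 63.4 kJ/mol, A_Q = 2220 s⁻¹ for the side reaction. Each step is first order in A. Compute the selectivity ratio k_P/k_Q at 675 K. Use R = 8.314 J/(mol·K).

2.74

Since both paths have the same order in A, the concentration cancels and S_{P/Q} = k_P/k_Q = (A_P/A_Q)·exp[(E_Q−E_P)/(RT)].
(E_Q−E_P)/(RT) = (63.4−93.6)×10³/(8.314×675) = -30200/5612 = -5.381.
k_P/k_Q = (1.32×10^6/2220)·exp(-5.381) = 594.6 × 0.004601 = 2.74.
Since E_P > E_Q, raising the temperature improves selectivity toward P.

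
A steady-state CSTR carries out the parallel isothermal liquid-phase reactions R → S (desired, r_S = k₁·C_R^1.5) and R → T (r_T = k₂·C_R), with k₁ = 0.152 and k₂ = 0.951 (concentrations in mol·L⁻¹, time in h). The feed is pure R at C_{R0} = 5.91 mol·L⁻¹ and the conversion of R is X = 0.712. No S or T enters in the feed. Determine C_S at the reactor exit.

Exit C_R = C_{R0}(1−X) = 5.91×0.288 = 1.702 mol·L⁻¹.
Rates in a CSTR are evaluated at the outlet concentration: r_S = 0.152×1.702^1.5 = 0.3375, r_T = 0.951×1.702 = 1.619.
Fraction of consumed R going to S: r_S/(r_S+r_T) = 0.1725.
C_S = 0.1725·C_{R0}·X = 0.1725×5.91×0.712 = 0.726 mol·L⁻¹.

0.726 mol·L⁻¹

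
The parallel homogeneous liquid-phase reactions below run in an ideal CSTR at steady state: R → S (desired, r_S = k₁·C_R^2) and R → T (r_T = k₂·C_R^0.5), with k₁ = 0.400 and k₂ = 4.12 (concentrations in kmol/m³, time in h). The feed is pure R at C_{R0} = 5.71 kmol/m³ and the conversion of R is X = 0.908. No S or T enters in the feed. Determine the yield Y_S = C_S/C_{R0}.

0.0324

Exit C_R = C_{R0}(1−X) = 5.71×0.0920 = 0.5253 kmol/m³.
A CSTR operates uniformly at the exit composition, giving r_S = 0.1104 and r_T = 2.986 (each k·C_R^n at C_R = 0.5253).
Fraction of consumed R going to S: r_S/(r_S+r_T) = 0.03565.
C_S = 0.03565·C_{R0}·X = 0.03565×5.71×0.908 = 0.185 kmol/m³; Y_S = C_S/C_{R0} = 0.0324.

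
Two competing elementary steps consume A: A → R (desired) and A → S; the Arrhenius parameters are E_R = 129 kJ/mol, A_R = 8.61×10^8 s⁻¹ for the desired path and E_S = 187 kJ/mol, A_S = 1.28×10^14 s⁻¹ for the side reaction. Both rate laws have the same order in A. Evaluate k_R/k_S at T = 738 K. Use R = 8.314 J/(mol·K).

0.0857

With equal orders, S_{R/S} = k_R/k_S = (A_R/A_S)·exp[(E_S−E_R)/(RT)].
(E_S−E_R)/(RT) = (187−129)×10³/(8.314×738) = 58000/6136 = 9.453.
k_R/k_S = (8.61×10^8/1.28×10^14)·exp(9.453) = 6.727×10^-6 × 12744 = 0.0857.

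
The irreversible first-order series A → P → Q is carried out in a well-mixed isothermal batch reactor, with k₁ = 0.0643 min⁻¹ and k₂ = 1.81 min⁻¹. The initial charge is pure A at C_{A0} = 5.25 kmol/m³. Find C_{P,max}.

For a first-order series the maximum intermediate yield is C_{P,max}/C_{A0} = (k₁/k₂)^[k₂/(k₂−k₁)].
= (0.0643/1.81)^(1.81/(1.81−0.0643)) = (0.03552)^(1.037) = 0.03142.
C_{P,max} = 0.03142×5.25 = 0.165 kmol/m³.

0.165 kmol/m³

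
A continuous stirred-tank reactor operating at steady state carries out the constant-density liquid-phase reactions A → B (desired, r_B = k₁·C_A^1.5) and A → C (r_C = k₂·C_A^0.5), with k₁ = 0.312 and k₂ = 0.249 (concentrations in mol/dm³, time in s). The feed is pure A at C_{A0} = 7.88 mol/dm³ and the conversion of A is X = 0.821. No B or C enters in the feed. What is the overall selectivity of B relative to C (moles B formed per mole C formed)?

1.77

Exit C_A = C_{A0}(1−X) = 7.88×0.179 = 1.411 mol/dm³.
A CSTR operates uniformly at the exit composition, giving r_B = 0.5227 and r_C = 0.2957 (each k·C_A^n at C_A = 1.411).
Overall selectivity = C_B/C_C = r_Bτ/(r_Cτ) = r_B/r_C = 1.77.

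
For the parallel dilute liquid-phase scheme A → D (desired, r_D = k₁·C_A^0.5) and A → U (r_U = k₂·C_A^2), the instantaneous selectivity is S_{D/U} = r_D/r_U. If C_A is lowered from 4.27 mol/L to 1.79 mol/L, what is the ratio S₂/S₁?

3.68

S_{D/U} = (k₁/k₂)·C_A^-1.5, so S₂/S₁ = (C_{A,2}/C_{A,1})^-1.5.
= (1.79/4.27)^(-1.5) = (0.4192)^(-1.5) = 3.68.
Selectivity toward D rises as C_A falls — low-concentration operation is favoured.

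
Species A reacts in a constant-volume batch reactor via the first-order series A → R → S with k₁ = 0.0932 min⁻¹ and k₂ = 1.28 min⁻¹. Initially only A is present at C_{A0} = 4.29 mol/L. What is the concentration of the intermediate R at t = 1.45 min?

For first-order series with pure A initially, C_R(t) = k₁C_{A0}/(k₂−k₁)·(e^(−k₁t) − e^(−k₂t)).
e^(−k₁t) = e^(−0.0932×1.45) = e^(−0.1351) = 0.8736; e^(−k₂t) = e^(−1.856) = 0.1563.
C_R = 0.0932×4.29/(1.28−0.0932) × (0.8736−0.1563) = 0.3369×0.7173 = 0.2417 mol/L.

0.242 mol/L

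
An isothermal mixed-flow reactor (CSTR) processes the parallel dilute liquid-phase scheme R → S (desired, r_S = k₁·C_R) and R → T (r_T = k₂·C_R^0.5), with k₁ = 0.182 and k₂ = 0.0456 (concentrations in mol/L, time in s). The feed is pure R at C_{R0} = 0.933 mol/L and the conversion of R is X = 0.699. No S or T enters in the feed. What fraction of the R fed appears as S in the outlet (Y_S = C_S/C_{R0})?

0.475

Exit C_R = C_{R0}(1−X) = 0.933×0.301 = 0.2808 mol/L.
A CSTR operates uniformly at the exit composition, giving r_S = 0.05111 and r_T = 0.02417 (each k·C_R^n at C_R = 0.2808).
Fraction of consumed R going to S: r_S/(r_S+r_T) = 0.6790.
C_S = 0.6790·C_{R0}·X = 0.6790×0.933×0.699 = 0.443 mol/L; Y_S = C_S/C_{R0} = 0.475.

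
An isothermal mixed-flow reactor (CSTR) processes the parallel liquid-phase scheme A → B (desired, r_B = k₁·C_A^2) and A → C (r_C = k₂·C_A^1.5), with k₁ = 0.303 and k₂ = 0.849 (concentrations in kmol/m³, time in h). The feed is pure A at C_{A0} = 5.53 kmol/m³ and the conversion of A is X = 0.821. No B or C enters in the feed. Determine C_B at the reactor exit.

Exit C_A = C_{A0}(1−X) = 5.53×0.179 = 0.9899 kmol/m³.
Rates in a CSTR are evaluated at the outlet concentration: r_B = 0.303×0.9899^2 = 0.2969, r_C = 0.849×0.9899^1.5 = 0.8361.
Fraction of consumed A going to B: r_B/(r_B+r_C) = 0.2620.
C_B = 0.2620·C_{A0}·X = 0.2620×5.53×0.821 = 1.19 kmol/m³.

1.19 kmol/m³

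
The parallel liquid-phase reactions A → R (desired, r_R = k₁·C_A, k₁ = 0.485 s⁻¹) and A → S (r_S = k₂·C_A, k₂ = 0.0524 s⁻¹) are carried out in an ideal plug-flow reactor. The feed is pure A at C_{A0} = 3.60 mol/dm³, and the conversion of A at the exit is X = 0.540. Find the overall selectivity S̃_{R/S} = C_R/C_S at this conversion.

9.26

C_A = C_{A0}(1−X) = 1.656 mol/dm³.
Both paths are first order in A, so the instantaneous fraction to R is constant: dC_R/d(−C_A) = k₁/(k₁+k₂) = 0.9025.
C_R = 0.9025·(C_{A0}−C_A) = 0.9025×1.944 = 1.75 mol/dm³.
C_S = (C_{A0}−C_A)−C_R = 0.1896 mol/dm³; S̃_{R/S} = 1.754/0.1896 = 9.26.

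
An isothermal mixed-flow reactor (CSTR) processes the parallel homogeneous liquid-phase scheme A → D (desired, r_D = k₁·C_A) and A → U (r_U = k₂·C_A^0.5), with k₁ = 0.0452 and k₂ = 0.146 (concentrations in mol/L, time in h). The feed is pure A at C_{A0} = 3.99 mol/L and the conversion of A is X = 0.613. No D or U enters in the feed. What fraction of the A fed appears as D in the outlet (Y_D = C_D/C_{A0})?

0.170

Exit C_A = C_{A0}(1−X) = 3.99×0.387 = 1.544 mol/L.
A CSTR operates uniformly at the exit composition, giving r_D = 0.06979 and r_U = 0.1814 (each k·C_A^n at C_A = 1.544).
Fraction of consumed A going to D: r_D/(r_D+r_U) = 0.2778.
C_D = 0.2778·C_{A0}·X = 0.2778×3.99×0.613 = 0.680 mol/L; Y_D = C_D/C_{A0} = 0.170.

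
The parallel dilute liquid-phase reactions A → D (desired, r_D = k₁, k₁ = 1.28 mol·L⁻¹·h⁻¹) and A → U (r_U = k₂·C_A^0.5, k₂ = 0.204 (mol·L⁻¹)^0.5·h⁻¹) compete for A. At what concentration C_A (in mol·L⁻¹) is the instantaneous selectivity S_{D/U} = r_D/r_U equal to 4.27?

S_{D/U} = (k₁/k₂)·C_A^-0.5 ⇒ C_A = (S·k₂/k₁)^(-2).
= (4.27×0.204/1.28)^(-2) = (0.6805)^(-2) = 2.16 mol·L⁻¹.

2.16 mol·L⁻¹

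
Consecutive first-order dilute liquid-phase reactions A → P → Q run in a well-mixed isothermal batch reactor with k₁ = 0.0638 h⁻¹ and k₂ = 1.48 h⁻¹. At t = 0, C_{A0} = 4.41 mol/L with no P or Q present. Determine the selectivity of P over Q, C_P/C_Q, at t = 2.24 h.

0.391

Solving the coupled first-order balances gives C_P(t) = [k₁/(k₂−k₁)]·C_{A0}·(e^(−k₁t) − e^(−k₂t)).
e^(−k₁t) = e^(−0.0638×2.24) = e^(−0.1429) = 0.8668; e^(−k₂t) = e^(−3.315) = 0.03633.
C_P = 0.0638×4.41/(1.48−0.0638) × (0.8668−0.03633) = 0.1987×0.8305 = 0.1650 mol/L.
C_A = C_{A0}e^(−k₁t) = 3.823 mol/L, so C_Q = C_{A0}−C_A−C_P = 0.4223 mol/L; C_P/C_Q = 0.391.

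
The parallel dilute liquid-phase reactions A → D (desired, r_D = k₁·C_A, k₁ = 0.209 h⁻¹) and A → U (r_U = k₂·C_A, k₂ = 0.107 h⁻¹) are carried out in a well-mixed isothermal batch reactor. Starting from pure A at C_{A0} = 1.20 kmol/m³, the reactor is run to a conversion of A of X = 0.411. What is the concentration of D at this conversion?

C_A = C_{A0}(1−X) = 0.7068 kmol/m³.
Both paths are first order in A, so the instantaneous fraction to D is constant: dC_D/d(−C_A) = k₁/(k₁+k₂) = 0.6614.
C_D = 0.6614·(C_{A0}−C_A) = 0.6614×0.4932 = 0.326 kmol/m³.

0.326 kmol/m³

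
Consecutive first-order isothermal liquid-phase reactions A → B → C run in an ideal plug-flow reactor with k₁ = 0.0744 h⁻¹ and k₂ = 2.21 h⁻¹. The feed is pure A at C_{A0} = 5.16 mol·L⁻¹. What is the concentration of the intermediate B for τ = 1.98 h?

The intermediate concentration in a first-order A→B→C sequence is C_B = k₁C_{A0}(e^(−k₁τ) − e^(−k₂τ))/(k₂−k₁).
e^(−k₁τ) = e^(−0.0744×1.98) = e^(−0.1473) = 0.8630; e^(−k₂τ) = e^(−4.376) = 0.01258.
C_B = 0.0744×5.16/(2.21−0.0744) × (0.8630−0.01258) = 0.1798×0.8504 = 0.1529 mol·L⁻¹.

0.153 mol·L⁻¹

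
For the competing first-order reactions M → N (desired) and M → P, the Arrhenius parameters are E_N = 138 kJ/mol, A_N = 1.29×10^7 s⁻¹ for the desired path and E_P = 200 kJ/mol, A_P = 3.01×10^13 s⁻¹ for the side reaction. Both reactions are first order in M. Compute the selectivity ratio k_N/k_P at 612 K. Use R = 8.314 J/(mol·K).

0.0839

Since both paths have the same order in M, the concentration cancels and S_{N/P} = k_N/k_P = (A_N/A_P)·exp[(E_P−E_N)/(RT)].
(E_P−E_N)/(RT) = (200−138)×10³/(8.314×612) = 62000/5088 = 12.19.
k_N/k_P = (1.29×10^7/3.01×10^13)·exp(12.19) = 4.286×10^-7 × 1.959×10^5 = 0.0839.
Since E_N < E_P, lowering the temperature improves selectivity toward N.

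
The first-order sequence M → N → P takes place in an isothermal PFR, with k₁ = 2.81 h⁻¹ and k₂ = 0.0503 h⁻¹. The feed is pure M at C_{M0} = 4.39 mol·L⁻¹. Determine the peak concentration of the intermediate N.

4.08 mol·L⁻¹

At the optimum, C_{N,max}/C_{M0} = (k₁/k₂)^[k₂/(k₂−k₁)].
= (2.81/0.0503)^(0.0503/(0.0503−2.81)) = (55.86)^(-0.01823) = 0.9293.
C_{N,max} = 0.9293×4.39 = 4.08 mol·L⁻¹.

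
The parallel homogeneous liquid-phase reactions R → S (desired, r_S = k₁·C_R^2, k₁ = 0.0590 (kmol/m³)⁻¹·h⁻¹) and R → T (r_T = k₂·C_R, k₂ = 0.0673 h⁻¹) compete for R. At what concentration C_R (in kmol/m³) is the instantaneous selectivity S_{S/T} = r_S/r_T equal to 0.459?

0.524 kmol/m³

S_{S/T} = (k₁/k₂)·C_R ⇒ C_R = S·k₂/k₁.
= 0.459×0.0673/0.0590 = 0.524 kmol/m³.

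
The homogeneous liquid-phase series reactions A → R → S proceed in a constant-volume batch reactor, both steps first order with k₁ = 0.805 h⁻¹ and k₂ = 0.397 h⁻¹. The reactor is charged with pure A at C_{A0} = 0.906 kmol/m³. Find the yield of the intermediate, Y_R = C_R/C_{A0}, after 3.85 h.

The intermediate concentration in a first-order A→B→C sequence is C_R = k₁C_{A0}(e^(−k₁t) − e^(−k₂t))/(k₂−k₁).
e^(−k₁t) = e^(−0.805×3.85) = e^(−3.099) = 0.04508; e^(−k₂t) = e^(−1.528) = 0.2169.
C_R = 0.805×0.906/(0.397−0.805) × (0.04508−0.2169) = (-1.788)×(-0.1718) = 0.3071 kmol/m³.
Y_R = C_R/C_{A0} = 0.3071/0.906 = 0.339.

0.339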